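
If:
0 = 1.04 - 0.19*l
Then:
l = 5.47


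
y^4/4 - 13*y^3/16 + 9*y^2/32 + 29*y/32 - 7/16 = (y/4 + 1/4)*(y - 2)*(y - 7/4)*(y - 1/2)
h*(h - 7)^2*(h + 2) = h^4 - 12*h^3 + 21*h^2 + 98*h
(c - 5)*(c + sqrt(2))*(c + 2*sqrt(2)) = c^3 - 5*c^2 + 3*sqrt(2)*c^2 - 15*sqrt(2)*c + 4*c - 20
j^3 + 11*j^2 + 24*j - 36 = (j - 1)*(j + 6)^2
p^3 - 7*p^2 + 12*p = p*(p - 4)*(p - 3)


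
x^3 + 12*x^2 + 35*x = x*(x + 5)*(x + 7)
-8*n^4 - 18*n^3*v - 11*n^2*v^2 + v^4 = (-4*n + v)*(n + v)^2*(2*n + v)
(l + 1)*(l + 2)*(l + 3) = l^3 + 6*l^2 + 11*l + 6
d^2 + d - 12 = (d - 3)*(d + 4)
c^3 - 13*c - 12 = (c - 4)*(c + 1)*(c + 3)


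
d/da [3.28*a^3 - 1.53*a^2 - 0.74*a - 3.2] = 9.84*a^2 - 3.06*a - 0.74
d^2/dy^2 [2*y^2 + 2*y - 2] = 4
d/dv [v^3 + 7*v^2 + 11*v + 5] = 3*v^2 + 14*v + 11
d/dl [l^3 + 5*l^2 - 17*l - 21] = 3*l^2 + 10*l - 17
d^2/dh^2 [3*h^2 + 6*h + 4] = 6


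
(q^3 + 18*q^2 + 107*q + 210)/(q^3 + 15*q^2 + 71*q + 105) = (q + 6)/(q + 3)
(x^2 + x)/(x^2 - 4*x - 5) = x/(x - 5)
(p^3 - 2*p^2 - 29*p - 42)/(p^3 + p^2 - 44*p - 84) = (p + 3)/(p + 6)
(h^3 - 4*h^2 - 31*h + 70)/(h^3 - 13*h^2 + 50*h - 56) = (h + 5)/(h - 4)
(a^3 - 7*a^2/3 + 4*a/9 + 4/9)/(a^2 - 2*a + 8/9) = (3*a^2 - 5*a - 2)/(3*a - 4)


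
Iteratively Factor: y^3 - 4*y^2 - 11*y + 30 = (y + 3)*(y^2 - 7*y + 10) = (y - 5)*(y + 3)*(y - 2)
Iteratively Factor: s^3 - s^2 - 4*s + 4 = (s - 1)*(s^2 - 4) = (s - 2)*(s - 1)*(s + 2)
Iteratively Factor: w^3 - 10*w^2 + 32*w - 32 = (w - 2)*(w^2 - 8*w + 16) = (w - 4)*(w - 2)*(w - 4)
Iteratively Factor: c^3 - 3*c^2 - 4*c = (c)*(c^2 - 3*c - 4) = c*(c + 1)*(c - 4)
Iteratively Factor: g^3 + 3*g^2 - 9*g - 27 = (g - 3)*(g^2 + 6*g + 9) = (g - 3)*(g + 3)*(g + 3)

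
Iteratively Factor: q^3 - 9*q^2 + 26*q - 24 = (q - 3)*(q^2 - 6*q + 8) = (q - 3)*(q - 2)*(q - 4)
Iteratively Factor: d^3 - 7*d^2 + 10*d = (d - 2)*(d^2 - 5*d) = (d - 5)*(d - 2)*(d)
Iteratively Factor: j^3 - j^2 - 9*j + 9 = (j - 3)*(j^2 + 2*j - 3) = (j - 3)*(j - 1)*(j + 3)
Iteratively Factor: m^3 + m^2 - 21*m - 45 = (m + 3)*(m^2 - 2*m - 15) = (m + 3)^2*(m - 5)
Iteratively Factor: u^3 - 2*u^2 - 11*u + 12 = (u - 4)*(u^2 + 2*u - 3) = (u - 4)*(u + 3)*(u - 1)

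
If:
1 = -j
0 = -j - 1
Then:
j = -1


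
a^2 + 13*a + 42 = (a + 6)*(a + 7)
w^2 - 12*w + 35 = (w - 7)*(w - 5)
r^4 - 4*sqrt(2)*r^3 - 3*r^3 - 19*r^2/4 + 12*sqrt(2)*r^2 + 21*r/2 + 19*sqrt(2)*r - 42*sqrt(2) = (r - 7/2)*(r - 3/2)*(r + 2)*(r - 4*sqrt(2))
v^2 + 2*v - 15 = (v - 3)*(v + 5)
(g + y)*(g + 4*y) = g^2 + 5*g*y + 4*y^2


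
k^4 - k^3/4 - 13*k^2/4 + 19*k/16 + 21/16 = (k - 3/2)*(k - 1)*(k + 1/2)*(k + 7/4)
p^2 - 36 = (p - 6)*(p + 6)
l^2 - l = l*(l - 1)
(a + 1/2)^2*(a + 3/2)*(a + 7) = a^4 + 19*a^3/2 + 77*a^2/4 + 101*a/8 + 21/8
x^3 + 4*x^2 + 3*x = x*(x + 1)*(x + 3)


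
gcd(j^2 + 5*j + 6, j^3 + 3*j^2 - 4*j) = 1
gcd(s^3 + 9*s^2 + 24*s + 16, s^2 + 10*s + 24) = s + 4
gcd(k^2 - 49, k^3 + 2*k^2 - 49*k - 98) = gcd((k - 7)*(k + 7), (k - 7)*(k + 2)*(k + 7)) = k^2 - 49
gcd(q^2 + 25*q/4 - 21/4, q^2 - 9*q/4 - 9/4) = 1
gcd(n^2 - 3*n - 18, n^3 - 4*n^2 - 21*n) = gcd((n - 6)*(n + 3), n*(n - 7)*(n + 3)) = n + 3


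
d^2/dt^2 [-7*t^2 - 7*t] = -14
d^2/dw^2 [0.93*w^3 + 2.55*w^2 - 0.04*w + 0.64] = 5.58*w + 5.1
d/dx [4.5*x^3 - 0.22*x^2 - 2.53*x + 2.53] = 13.5*x^2 - 0.44*x - 2.53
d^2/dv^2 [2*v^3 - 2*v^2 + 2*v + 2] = 12*v - 4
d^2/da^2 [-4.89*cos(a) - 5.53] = 4.89*cos(a)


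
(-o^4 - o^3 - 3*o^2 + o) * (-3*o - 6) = 3*o^5 + 9*o^4 + 15*o^3 + 15*o^2 - 6*o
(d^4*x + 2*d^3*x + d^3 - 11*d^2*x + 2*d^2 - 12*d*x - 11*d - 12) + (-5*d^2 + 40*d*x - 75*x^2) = d^4*x + 2*d^3*x + d^3 - 11*d^2*x - 3*d^2 + 28*d*x - 11*d - 75*x^2 - 12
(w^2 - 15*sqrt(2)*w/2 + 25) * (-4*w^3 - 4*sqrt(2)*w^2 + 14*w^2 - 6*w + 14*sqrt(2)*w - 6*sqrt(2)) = -4*w^5 + 14*w^4 + 26*sqrt(2)*w^4 - 91*sqrt(2)*w^3 - 46*w^3 - 61*sqrt(2)*w^2 + 140*w^2 - 60*w + 350*sqrt(2)*w - 150*sqrt(2)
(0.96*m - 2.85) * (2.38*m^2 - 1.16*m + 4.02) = 2.2848*m^3 - 7.8966*m^2 + 7.1652*m - 11.457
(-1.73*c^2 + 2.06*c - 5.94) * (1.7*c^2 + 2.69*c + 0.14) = -2.941*c^4 - 1.1517*c^3 - 4.7988*c^2 - 15.6902*c - 0.8316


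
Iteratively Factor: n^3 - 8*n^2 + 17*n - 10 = (n - 2)*(n^2 - 6*n + 5) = (n - 5)*(n - 2)*(n - 1)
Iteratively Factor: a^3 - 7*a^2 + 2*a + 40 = (a + 2)*(a^2 - 9*a + 20) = (a - 5)*(a + 2)*(a - 4)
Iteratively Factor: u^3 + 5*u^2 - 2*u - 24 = (u + 4)*(u^2 + u - 6) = (u - 2)*(u + 4)*(u + 3)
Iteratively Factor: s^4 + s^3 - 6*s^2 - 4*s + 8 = (s + 2)*(s^3 - s^2 - 4*s + 4) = (s - 1)*(s + 2)*(s^2 - 4) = (s - 2)*(s - 1)*(s + 2)*(s + 2)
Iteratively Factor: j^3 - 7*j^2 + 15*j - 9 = (j - 1)*(j^2 - 6*j + 9) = (j - 3)*(j - 1)*(j - 3)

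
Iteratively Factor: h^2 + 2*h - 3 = (h - 1)*(h + 3)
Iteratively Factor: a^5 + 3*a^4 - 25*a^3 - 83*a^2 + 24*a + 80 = (a + 4)*(a^4 - a^3 - 21*a^2 + a + 20) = (a - 1)*(a + 4)*(a^3 - 21*a - 20) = (a - 1)*(a + 1)*(a + 4)*(a^2 - a - 20) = (a - 1)*(a + 1)*(a + 4)^2*(a - 5)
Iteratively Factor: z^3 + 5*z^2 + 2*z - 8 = (z - 1)*(z^2 + 6*z + 8) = (z - 1)*(z + 4)*(z + 2)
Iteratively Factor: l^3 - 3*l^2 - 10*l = (l)*(l^2 - 3*l - 10) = l*(l + 2)*(l - 5)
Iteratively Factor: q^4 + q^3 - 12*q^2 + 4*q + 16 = (q + 1)*(q^3 - 12*q + 16) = (q - 2)*(q + 1)*(q^2 + 2*q - 8) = (q - 2)*(q + 1)*(q + 4)*(q - 2)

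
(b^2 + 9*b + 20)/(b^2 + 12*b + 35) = (b + 4)/(b + 7)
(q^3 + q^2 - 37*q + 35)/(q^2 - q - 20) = (q^2 + 6*q - 7)/(q + 4)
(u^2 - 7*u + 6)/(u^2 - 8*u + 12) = (u - 1)/(u - 2)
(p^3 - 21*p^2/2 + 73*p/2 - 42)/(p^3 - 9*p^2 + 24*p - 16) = (2*p^2 - 13*p + 21)/(2*(p^2 - 5*p + 4))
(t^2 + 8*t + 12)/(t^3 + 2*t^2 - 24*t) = (t + 2)/(t*(t - 4))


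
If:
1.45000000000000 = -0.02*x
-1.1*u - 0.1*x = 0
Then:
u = 6.59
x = -72.50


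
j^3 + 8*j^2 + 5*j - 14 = (j - 1)*(j + 2)*(j + 7)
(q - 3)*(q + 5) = q^2 + 2*q - 15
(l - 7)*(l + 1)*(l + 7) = l^3 + l^2 - 49*l - 49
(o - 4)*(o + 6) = o^2 + 2*o - 24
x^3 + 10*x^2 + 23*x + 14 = (x + 1)*(x + 2)*(x + 7)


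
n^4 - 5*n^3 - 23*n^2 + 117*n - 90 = (n - 6)*(n - 3)*(n - 1)*(n + 5)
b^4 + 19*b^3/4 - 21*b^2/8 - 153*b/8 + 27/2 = (b - 3/2)*(b - 3/4)*(b + 3)*(b + 4)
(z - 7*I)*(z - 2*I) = z^2 - 9*I*z - 14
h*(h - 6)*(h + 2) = h^3 - 4*h^2 - 12*h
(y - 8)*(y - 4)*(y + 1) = y^3 - 11*y^2 + 20*y + 32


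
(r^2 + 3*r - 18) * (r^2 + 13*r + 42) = r^4 + 16*r^3 + 63*r^2 - 108*r - 756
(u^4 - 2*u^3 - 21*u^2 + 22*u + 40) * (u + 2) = u^5 - 25*u^3 - 20*u^2 + 84*u + 80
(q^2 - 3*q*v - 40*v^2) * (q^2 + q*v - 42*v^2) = q^4 - 2*q^3*v - 85*q^2*v^2 + 86*q*v^3 + 1680*v^4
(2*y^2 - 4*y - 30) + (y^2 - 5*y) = 3*y^2 - 9*y - 30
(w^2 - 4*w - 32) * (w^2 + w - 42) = w^4 - 3*w^3 - 78*w^2 + 136*w + 1344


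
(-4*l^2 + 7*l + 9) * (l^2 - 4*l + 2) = -4*l^4 + 23*l^3 - 27*l^2 - 22*l + 18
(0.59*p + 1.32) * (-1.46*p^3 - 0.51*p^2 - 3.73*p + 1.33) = -0.8614*p^4 - 2.2281*p^3 - 2.8739*p^2 - 4.1389*p + 1.7556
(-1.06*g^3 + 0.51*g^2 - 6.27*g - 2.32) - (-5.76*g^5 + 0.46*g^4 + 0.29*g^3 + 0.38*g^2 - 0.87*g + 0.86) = 5.76*g^5 - 0.46*g^4 - 1.35*g^3 + 0.13*g^2 - 5.4*g - 3.18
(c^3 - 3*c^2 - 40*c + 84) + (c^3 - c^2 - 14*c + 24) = 2*c^3 - 4*c^2 - 54*c + 108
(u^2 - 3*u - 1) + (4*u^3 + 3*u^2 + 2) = 4*u^3 + 4*u^2 - 3*u + 1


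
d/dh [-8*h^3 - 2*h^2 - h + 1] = -24*h^2 - 4*h - 1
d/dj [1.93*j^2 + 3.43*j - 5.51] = 3.86*j + 3.43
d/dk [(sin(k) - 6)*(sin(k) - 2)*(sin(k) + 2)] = (3*sin(k)^2 - 12*sin(k) - 4)*cos(k)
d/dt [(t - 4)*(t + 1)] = 2*t - 3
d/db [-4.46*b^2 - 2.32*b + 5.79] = -8.92*b - 2.32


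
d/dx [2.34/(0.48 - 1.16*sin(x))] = 2.7144*cos(x)/(1.16*sin(x) - 0.48)^2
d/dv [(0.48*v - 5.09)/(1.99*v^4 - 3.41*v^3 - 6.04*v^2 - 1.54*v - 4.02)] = (-2.8656*v^4 + 43.79*v^3 - 49.1715*v^2 - 61.4872*v - 9.7682)/(3.9601*v^8 - 13.5718*v^7 - 12.4111*v^6 + 35.0636*v^5 + 30.9848*v^4 + 46.0196*v^3 + 50.9332*v^2 + 12.3816*v + 16.1604)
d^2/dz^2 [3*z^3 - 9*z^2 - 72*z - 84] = 18*z - 18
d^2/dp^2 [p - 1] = 0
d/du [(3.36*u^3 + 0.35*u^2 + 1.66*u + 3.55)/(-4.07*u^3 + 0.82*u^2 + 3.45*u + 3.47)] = (4.1797*u^4 + 36.6964*u^3 + 78.1694*u^2 - 3.393*u - 6.4873)/(16.5649*u^6 - 6.6748*u^5 - 27.4106*u^4 - 22.5878*u^3 + 17.5933*u^2 + 23.943*u + 12.0409)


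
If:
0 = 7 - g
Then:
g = 7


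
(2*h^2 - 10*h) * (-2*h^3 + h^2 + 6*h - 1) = -4*h^5 + 22*h^4 + 2*h^3 - 62*h^2 + 10*h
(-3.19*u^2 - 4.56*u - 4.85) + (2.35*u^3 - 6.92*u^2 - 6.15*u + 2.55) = 2.35*u^3 - 10.11*u^2 - 10.71*u - 2.3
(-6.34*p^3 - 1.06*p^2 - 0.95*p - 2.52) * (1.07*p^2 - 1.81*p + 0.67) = -6.7838*p^5 + 10.3412*p^4 - 3.3457*p^3 - 1.6871*p^2 + 3.9247*p - 1.6884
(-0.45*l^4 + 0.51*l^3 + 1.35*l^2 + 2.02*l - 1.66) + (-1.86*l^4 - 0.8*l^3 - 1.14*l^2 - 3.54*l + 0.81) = -2.31*l^4 - 0.29*l^3 + 0.21*l^2 - 1.52*l - 0.85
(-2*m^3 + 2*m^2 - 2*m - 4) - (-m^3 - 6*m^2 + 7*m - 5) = -m^3 + 8*m^2 - 9*m + 1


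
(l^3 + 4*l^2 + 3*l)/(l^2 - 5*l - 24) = l*(l + 1)/(l - 8)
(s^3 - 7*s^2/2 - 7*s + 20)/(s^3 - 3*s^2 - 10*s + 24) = (s + 5/2)/(s + 3)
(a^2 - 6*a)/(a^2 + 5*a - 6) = a*(a - 6)/(a^2 + 5*a - 6)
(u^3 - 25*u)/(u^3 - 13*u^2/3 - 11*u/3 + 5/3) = 3*u*(u + 5)/(3*u^2 + 2*u - 1)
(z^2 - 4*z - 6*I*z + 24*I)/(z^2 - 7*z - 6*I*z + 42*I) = (z - 4)/(z - 7)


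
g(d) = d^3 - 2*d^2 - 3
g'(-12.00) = 480.00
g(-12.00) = -2019.00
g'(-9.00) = 279.00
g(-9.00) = -894.00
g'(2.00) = 4.00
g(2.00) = -3.00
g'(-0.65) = 3.87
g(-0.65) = -4.12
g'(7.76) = 149.61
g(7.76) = 343.85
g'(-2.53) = 29.32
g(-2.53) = -32.00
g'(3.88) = 29.64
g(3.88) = 25.30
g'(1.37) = 0.15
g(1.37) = -4.18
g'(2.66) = 10.59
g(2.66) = 1.67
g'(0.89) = -1.18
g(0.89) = -3.88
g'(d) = 3*d^2 - 4*d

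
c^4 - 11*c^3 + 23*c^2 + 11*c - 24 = (c - 8)*(c - 3)*(c - 1)*(c + 1)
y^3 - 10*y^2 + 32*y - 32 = (y - 4)^2*(y - 2)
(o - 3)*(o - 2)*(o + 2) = o^3 - 3*o^2 - 4*o + 12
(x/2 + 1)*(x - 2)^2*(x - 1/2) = x^4/2 - 5*x^3/4 - 3*x^2/2 + 5*x - 2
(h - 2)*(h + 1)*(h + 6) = h^3 + 5*h^2 - 8*h - 12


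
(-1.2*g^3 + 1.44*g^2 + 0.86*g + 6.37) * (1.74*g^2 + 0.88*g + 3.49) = -2.088*g^5 + 1.4496*g^4 - 1.4244*g^3 + 16.8662*g^2 + 8.607*g + 22.2313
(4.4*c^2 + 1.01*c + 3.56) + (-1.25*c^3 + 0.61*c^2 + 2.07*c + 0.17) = -1.25*c^3 + 5.01*c^2 + 3.08*c + 3.73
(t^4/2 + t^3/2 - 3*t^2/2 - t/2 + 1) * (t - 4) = t^5/2 - 3*t^4/2 - 7*t^3/2 + 11*t^2/2 + 3*t - 4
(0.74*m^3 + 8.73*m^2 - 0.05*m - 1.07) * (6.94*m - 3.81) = 5.1356*m^4 + 57.7668*m^3 - 33.6083*m^2 - 7.2353*m + 4.0767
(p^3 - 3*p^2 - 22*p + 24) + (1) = p^3 - 3*p^2 - 22*p + 25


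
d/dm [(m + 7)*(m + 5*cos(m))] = m - (m + 7)*(5*sin(m) - 1) + 5*cos(m)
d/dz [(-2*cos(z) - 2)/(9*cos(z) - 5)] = -28*sin(z)/(9*cos(z) - 5)^2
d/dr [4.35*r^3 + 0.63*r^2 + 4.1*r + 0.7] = 13.05*r^2 + 1.26*r + 4.1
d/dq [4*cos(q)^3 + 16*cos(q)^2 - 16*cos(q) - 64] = 4*(-3*cos(q)^2 - 8*cos(q) + 4)*sin(q)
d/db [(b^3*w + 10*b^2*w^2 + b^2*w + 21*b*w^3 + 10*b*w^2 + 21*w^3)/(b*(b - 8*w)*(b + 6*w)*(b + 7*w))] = w*(-b^4 - 6*b^3*w - 2*b^3 - 42*b^2*w^2 - 7*b^2*w + 12*b*w^2 + 144*w^3)/(b^2*(b^4 - 4*b^3*w - 92*b^2*w^2 + 192*b*w^3 + 2304*w^4))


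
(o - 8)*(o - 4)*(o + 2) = o^3 - 10*o^2 + 8*o + 64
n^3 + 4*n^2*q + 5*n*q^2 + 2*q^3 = (n + q)^2*(n + 2*q)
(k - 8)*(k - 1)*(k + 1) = k^3 - 8*k^2 - k + 8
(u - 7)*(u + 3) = u^2 - 4*u - 21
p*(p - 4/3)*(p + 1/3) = p^3 - p^2 - 4*p/9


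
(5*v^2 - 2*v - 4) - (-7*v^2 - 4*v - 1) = 12*v^2 + 2*v - 3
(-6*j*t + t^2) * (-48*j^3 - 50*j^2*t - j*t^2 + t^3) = 288*j^4*t + 252*j^3*t^2 - 44*j^2*t^3 - 7*j*t^4 + t^5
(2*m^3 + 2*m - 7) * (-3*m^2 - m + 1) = -6*m^5 - 2*m^4 - 4*m^3 + 19*m^2 + 9*m - 7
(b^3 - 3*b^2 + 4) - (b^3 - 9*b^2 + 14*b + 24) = 6*b^2 - 14*b - 20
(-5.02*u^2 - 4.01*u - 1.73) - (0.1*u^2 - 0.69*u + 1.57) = -5.12*u^2 - 3.32*u - 3.3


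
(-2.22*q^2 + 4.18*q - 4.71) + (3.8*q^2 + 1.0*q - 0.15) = 1.58*q^2 + 5.18*q - 4.86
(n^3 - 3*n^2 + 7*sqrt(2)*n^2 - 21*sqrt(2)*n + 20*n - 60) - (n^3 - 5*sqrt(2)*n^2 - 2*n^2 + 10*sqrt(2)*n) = -n^2 + 12*sqrt(2)*n^2 - 31*sqrt(2)*n + 20*n - 60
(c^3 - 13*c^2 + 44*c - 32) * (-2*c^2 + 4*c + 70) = -2*c^5 + 30*c^4 - 70*c^3 - 670*c^2 + 2952*c - 2240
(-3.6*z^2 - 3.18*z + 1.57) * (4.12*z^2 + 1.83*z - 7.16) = -14.832*z^4 - 19.6896*z^3 + 26.425*z^2 + 25.6419*z - 11.2412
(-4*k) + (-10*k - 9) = -14*k - 9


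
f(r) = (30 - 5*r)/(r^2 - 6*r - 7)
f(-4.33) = 1.37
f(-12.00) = 0.43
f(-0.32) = -6.35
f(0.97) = -2.12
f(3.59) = -0.77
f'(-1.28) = 55.81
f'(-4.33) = 0.40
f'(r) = (6 - 2*r)*(30 - 5*r)/(r^2 - 6*r - 7)^2 - 5/(r^2 - 6*r - 7)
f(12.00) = -0.46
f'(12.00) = 0.05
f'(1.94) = 0.53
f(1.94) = -1.36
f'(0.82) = 1.34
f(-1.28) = 15.70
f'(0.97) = 1.14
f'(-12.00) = 0.04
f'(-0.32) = 9.47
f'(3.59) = 0.26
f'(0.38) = 2.31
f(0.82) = -2.30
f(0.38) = -3.08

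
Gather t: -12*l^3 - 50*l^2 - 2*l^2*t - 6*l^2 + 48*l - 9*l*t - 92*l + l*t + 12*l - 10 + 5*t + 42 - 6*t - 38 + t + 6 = -12*l^3 - 56*l^2 - 32*l + t*(-2*l^2 - 8*l)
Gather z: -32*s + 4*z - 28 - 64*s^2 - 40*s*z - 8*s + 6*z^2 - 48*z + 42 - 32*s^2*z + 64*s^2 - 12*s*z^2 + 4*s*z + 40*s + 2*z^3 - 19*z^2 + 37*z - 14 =2*z^3 + z^2*(-12*s - 13) + z*(-32*s^2 - 36*s - 7)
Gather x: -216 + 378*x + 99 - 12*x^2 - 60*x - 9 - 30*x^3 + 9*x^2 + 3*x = -30*x^3 - 3*x^2 + 321*x - 126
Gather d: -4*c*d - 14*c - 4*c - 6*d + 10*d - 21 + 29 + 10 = -18*c + d*(4 - 4*c) + 18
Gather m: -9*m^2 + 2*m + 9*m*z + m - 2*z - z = -9*m^2 + m*(9*z + 3) - 3*z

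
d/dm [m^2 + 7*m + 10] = 2*m + 7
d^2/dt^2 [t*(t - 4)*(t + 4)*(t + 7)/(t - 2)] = 6*(t^4 - 3*t^3 - 6*t^2 + 28*t - 96)/(t^3 - 6*t^2 + 12*t - 8)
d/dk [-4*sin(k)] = -4*cos(k)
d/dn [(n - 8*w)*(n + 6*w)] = 2*n - 2*w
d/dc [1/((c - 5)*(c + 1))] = 2*(2 - c)/(c^4 - 8*c^3 + 6*c^2 + 40*c + 25)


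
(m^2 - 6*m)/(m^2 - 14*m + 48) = m/(m - 8)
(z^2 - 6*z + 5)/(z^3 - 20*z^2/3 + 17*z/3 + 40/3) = 3*(z - 1)/(3*z^2 - 5*z - 8)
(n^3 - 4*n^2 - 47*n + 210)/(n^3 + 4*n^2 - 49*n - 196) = (n^2 - 11*n + 30)/(n^2 - 3*n - 28)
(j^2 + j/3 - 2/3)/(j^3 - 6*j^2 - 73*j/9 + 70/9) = 3*(j + 1)/(3*j^2 - 16*j - 35)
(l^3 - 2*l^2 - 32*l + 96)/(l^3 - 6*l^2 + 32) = (l + 6)/(l + 2)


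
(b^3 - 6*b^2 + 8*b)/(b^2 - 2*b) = b - 4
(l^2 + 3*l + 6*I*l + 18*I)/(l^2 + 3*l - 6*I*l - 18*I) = (l + 6*I)/(l - 6*I)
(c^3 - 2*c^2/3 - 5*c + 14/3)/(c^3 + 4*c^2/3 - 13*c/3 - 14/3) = (c - 1)/(c + 1)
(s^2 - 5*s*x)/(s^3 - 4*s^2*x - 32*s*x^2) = (-s + 5*x)/(-s^2 + 4*s*x + 32*x^2)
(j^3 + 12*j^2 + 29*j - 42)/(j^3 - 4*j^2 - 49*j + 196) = (j^2 + 5*j - 6)/(j^2 - 11*j + 28)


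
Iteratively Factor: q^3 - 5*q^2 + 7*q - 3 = (q - 1)*(q^2 - 4*q + 3) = (q - 3)*(q - 1)*(q - 1)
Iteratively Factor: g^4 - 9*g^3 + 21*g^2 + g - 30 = (g + 1)*(g^3 - 10*g^2 + 31*g - 30) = (g - 3)*(g + 1)*(g^2 - 7*g + 10) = (g - 3)*(g - 2)*(g + 1)*(g - 5)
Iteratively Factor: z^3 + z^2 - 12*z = (z - 3)*(z^2 + 4*z) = (z - 3)*(z + 4)*(z)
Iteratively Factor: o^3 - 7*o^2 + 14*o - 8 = (o - 2)*(o^2 - 5*o + 4) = (o - 2)*(o - 1)*(o - 4)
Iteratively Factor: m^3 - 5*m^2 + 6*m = (m - 3)*(m^2 - 2*m) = m*(m - 3)*(m - 2)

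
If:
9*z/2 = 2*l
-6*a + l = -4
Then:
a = 3*z/8 + 2/3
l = 9*z/4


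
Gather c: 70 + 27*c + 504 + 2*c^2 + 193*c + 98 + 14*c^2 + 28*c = 16*c^2 + 248*c + 672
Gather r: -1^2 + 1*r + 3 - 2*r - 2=-r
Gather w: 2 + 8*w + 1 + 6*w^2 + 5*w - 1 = 6*w^2 + 13*w + 2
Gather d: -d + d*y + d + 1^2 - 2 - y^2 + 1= d*y - y^2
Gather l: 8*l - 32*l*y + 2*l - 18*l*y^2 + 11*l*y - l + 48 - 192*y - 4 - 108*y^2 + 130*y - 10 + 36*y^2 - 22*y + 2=l*(-18*y^2 - 21*y + 9) - 72*y^2 - 84*y + 36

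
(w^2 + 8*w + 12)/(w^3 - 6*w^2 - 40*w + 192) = (w + 2)/(w^2 - 12*w + 32)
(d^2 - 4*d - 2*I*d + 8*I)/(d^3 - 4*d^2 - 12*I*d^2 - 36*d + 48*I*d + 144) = (d - 2*I)/(d^2 - 12*I*d - 36)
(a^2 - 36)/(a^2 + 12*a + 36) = (a - 6)/(a + 6)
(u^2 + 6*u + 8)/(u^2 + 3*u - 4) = (u + 2)/(u - 1)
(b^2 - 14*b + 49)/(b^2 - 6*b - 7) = (b - 7)/(b + 1)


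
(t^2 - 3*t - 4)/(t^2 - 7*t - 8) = (t - 4)/(t - 8)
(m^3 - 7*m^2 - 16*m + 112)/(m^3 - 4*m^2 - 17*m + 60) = (m^2 - 11*m + 28)/(m^2 - 8*m + 15)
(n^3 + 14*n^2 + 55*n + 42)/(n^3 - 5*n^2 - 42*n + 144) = (n^2 + 8*n + 7)/(n^2 - 11*n + 24)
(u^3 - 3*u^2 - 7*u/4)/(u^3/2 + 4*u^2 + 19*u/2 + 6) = u*(4*u^2 - 12*u - 7)/(2*(u^3 + 8*u^2 + 19*u + 12))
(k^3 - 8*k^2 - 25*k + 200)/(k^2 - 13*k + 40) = k + 5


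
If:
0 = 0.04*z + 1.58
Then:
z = -39.50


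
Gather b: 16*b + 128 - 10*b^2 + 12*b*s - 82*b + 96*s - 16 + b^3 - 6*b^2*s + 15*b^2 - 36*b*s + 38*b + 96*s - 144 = b^3 + b^2*(5 - 6*s) + b*(-24*s - 28) + 192*s - 32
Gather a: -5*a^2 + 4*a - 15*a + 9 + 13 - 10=-5*a^2 - 11*a + 12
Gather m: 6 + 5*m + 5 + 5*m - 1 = 10*m + 10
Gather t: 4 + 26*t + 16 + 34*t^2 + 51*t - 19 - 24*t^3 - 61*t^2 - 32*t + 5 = -24*t^3 - 27*t^2 + 45*t + 6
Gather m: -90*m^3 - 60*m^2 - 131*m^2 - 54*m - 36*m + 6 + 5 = -90*m^3 - 191*m^2 - 90*m + 11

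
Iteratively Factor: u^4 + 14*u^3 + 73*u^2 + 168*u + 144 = (u + 4)*(u^3 + 10*u^2 + 33*u + 36) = (u + 4)^2*(u^2 + 6*u + 9) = (u + 3)*(u + 4)^2*(u + 3)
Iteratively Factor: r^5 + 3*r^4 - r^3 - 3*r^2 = (r + 3)*(r^4 - r^2) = r*(r + 3)*(r^3 - r) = r*(r + 1)*(r + 3)*(r^2 - r) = r^2*(r + 1)*(r + 3)*(r - 1)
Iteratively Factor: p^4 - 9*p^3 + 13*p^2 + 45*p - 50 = (p + 2)*(p^3 - 11*p^2 + 35*p - 25) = (p - 1)*(p + 2)*(p^2 - 10*p + 25) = (p - 5)*(p - 1)*(p + 2)*(p - 5)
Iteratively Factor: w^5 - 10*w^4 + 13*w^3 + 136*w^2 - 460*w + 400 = (w - 5)*(w^4 - 5*w^3 - 12*w^2 + 76*w - 80) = (w - 5)*(w + 4)*(w^3 - 9*w^2 + 24*w - 20) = (w - 5)*(w - 2)*(w + 4)*(w^2 - 7*w + 10) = (w - 5)^2*(w - 2)*(w + 4)*(w - 2)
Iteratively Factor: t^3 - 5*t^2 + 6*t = (t)*(t^2 - 5*t + 6) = t*(t - 3)*(t - 2)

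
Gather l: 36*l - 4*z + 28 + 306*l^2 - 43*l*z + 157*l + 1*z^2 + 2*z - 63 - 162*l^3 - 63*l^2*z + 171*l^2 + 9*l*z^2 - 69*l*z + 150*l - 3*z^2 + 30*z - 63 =-162*l^3 + l^2*(477 - 63*z) + l*(9*z^2 - 112*z + 343) - 2*z^2 + 28*z - 98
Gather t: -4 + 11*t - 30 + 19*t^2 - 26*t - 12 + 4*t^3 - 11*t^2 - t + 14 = 4*t^3 + 8*t^2 - 16*t - 32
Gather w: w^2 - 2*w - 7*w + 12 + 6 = w^2 - 9*w + 18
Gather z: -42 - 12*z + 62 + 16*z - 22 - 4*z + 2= 0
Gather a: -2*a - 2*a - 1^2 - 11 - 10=-4*a - 22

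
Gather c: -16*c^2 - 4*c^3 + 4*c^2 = -4*c^3 - 12*c^2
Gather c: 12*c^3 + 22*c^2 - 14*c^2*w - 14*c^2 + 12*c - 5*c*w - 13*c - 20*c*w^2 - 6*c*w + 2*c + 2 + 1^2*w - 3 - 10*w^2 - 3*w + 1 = 12*c^3 + c^2*(8 - 14*w) + c*(-20*w^2 - 11*w + 1) - 10*w^2 - 2*w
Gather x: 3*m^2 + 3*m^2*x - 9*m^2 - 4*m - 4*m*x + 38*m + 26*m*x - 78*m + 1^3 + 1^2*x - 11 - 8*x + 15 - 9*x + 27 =-6*m^2 - 44*m + x*(3*m^2 + 22*m - 16) + 32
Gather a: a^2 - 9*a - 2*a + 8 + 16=a^2 - 11*a + 24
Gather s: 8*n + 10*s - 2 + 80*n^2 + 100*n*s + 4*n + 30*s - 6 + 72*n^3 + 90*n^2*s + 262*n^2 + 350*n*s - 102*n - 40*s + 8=72*n^3 + 342*n^2 - 90*n + s*(90*n^2 + 450*n)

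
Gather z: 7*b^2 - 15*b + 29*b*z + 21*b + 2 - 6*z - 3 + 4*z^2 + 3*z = 7*b^2 + 6*b + 4*z^2 + z*(29*b - 3) - 1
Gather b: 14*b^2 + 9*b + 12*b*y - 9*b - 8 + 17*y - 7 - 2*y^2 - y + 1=14*b^2 + 12*b*y - 2*y^2 + 16*y - 14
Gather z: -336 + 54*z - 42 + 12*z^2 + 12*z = 12*z^2 + 66*z - 378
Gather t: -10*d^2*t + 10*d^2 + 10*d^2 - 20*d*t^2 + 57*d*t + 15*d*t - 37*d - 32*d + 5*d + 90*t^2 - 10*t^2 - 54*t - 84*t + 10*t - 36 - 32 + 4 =20*d^2 - 64*d + t^2*(80 - 20*d) + t*(-10*d^2 + 72*d - 128) - 64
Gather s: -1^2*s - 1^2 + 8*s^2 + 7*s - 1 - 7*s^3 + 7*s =-7*s^3 + 8*s^2 + 13*s - 2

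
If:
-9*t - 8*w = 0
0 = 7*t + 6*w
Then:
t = 0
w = 0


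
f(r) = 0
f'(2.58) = 0.00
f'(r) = 0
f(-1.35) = 0.00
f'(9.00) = 0.00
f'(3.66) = 0.00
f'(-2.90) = 0.00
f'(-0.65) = 0.00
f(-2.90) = 0.00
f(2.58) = 0.00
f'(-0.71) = 0.00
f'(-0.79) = 0.00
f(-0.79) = 0.00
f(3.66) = 0.00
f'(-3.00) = 0.00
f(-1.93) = 0.00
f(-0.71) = 0.00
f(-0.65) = 0.00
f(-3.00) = 0.00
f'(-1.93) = 0.00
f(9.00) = 0.00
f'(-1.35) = 0.00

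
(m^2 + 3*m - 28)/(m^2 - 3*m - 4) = (m + 7)/(m + 1)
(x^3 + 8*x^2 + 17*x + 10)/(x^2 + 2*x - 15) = (x^2 + 3*x + 2)/(x - 3)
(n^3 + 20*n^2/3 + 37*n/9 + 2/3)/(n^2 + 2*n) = (9*n^3 + 60*n^2 + 37*n + 6)/(9*n*(n + 2))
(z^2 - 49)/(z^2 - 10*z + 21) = (z + 7)/(z - 3)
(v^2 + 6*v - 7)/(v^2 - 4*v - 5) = (-v^2 - 6*v + 7)/(-v^2 + 4*v + 5)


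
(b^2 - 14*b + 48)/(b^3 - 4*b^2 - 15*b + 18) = (b - 8)/(b^2 + 2*b - 3)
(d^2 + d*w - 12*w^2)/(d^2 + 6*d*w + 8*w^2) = (d - 3*w)/(d + 2*w)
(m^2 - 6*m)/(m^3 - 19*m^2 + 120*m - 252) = m/(m^2 - 13*m + 42)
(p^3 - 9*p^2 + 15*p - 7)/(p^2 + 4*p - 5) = (p^2 - 8*p + 7)/(p + 5)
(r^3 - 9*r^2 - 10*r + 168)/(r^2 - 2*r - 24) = r - 7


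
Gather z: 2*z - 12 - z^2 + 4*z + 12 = -z^2 + 6*z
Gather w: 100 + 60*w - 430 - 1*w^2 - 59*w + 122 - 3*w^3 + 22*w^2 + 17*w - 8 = -3*w^3 + 21*w^2 + 18*w - 216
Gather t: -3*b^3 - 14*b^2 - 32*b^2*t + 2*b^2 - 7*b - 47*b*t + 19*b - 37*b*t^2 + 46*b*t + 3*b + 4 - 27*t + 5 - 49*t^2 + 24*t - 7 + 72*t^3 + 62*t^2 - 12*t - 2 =-3*b^3 - 12*b^2 + 15*b + 72*t^3 + t^2*(13 - 37*b) + t*(-32*b^2 - b - 15)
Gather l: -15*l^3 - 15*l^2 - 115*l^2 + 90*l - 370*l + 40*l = -15*l^3 - 130*l^2 - 240*l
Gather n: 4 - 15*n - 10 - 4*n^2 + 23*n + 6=-4*n^2 + 8*n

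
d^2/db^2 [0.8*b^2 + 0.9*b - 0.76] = 1.60000000000000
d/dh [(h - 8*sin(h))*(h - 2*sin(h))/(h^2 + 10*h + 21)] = 2*(-(h + 5)*(h - 8*sin(h))*(h - 2*sin(h)) + (h^2 + 10*h + 21)*(-5*h*cos(h) + h - 5*sin(h) + 8*sin(2*h)))/(h^2 + 10*h + 21)^2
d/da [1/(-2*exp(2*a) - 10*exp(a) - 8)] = (exp(a) + 5/2)*exp(a)/(exp(2*a) + 5*exp(a) + 4)^2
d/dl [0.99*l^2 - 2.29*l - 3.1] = 1.98*l - 2.29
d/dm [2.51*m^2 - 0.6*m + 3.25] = 5.02*m - 0.6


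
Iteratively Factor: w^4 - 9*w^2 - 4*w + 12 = (w + 2)*(w^3 - 2*w^2 - 5*w + 6) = (w + 2)^2*(w^2 - 4*w + 3) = (w - 1)*(w + 2)^2*(w - 3)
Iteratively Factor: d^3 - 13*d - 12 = (d + 1)*(d^2 - d - 12) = (d + 1)*(d + 3)*(d - 4)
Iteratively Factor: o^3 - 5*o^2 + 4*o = (o - 4)*(o^2 - o) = o*(o - 4)*(o - 1)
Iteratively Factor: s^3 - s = (s + 1)*(s^2 - s) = s*(s + 1)*(s - 1)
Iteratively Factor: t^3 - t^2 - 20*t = (t)*(t^2 - t - 20) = t*(t - 5)*(t + 4)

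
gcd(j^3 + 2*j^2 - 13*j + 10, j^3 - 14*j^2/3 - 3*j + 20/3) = j - 1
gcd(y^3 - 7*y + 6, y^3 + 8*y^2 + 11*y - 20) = y - 1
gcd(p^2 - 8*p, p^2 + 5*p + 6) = 1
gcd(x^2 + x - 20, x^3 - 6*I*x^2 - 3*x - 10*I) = 1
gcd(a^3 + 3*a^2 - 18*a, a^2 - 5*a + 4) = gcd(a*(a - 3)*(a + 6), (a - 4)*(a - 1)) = 1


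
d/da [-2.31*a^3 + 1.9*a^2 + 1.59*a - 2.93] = -6.93*a^2 + 3.8*a + 1.59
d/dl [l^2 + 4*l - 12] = 2*l + 4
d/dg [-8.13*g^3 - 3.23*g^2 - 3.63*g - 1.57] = -24.39*g^2 - 6.46*g - 3.63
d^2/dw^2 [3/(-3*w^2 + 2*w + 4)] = 6*(-9*w^2 + 6*w + 4*(3*w - 1)^2 + 12)/(-3*w^2 + 2*w + 4)^3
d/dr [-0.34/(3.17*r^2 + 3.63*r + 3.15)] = (2.1556*r + 1.2342)/(3.17*r^2 + 3.63*r + 3.15)^2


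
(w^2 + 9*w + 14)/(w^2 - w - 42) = (w^2 + 9*w + 14)/(w^2 - w - 42)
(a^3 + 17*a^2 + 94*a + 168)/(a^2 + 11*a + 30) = (a^2 + 11*a + 28)/(a + 5)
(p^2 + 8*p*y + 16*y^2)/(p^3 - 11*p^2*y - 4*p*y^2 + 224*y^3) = (p + 4*y)/(p^2 - 15*p*y + 56*y^2)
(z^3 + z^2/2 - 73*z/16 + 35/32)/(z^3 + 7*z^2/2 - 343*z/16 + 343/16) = (8*z^2 + 18*z - 5)/(2*(4*z^2 + 21*z - 49))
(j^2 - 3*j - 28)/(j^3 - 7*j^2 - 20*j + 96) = (j - 7)/(j^2 - 11*j + 24)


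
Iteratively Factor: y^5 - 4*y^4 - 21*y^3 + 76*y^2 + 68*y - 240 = (y - 5)*(y^4 + y^3 - 16*y^2 - 4*y + 48) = (y - 5)*(y + 4)*(y^3 - 3*y^2 - 4*y + 12) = (y - 5)*(y - 2)*(y + 4)*(y^2 - y - 6) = (y - 5)*(y - 2)*(y + 2)*(y + 4)*(y - 3)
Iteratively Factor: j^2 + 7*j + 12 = (j + 3)*(j + 4)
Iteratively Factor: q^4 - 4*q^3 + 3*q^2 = (q)*(q^3 - 4*q^2 + 3*q) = q*(q - 3)*(q^2 - q) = q^2*(q - 3)*(q - 1)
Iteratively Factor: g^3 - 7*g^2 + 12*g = (g - 4)*(g^2 - 3*g) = g*(g - 4)*(g - 3)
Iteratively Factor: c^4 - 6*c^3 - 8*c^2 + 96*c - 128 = (c - 2)*(c^3 - 4*c^2 - 16*c + 64) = (c - 2)*(c + 4)*(c^2 - 8*c + 16) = (c - 4)*(c - 2)*(c + 4)*(c - 4)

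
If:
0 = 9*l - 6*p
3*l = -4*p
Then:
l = 0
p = 0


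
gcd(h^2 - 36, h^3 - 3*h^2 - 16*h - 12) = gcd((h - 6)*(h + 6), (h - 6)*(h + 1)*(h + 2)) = h - 6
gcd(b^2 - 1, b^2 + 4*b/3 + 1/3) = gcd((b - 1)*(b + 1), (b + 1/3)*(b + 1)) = b + 1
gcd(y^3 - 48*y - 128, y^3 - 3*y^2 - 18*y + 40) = y + 4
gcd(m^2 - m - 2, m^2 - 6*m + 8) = m - 2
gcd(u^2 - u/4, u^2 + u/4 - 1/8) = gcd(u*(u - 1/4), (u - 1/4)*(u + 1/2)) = u - 1/4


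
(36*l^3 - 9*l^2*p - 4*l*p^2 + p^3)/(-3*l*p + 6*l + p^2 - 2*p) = (-12*l^2 - l*p + p^2)/(p - 2)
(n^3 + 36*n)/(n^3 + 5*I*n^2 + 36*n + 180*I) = n/(n + 5*I)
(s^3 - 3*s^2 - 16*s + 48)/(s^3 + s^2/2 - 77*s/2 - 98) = 2*(s^2 - 7*s + 12)/(2*s^2 - 7*s - 49)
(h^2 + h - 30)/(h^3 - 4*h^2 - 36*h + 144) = (h - 5)/(h^2 - 10*h + 24)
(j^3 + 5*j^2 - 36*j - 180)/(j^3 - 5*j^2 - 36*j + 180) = (j + 5)/(j - 5)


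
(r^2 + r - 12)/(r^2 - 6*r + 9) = (r + 4)/(r - 3)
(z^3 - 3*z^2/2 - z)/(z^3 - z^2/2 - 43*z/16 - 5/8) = 8*z*(2*z + 1)/(16*z^2 + 24*z + 5)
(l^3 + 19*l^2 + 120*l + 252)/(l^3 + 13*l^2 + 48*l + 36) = (l + 7)/(l + 1)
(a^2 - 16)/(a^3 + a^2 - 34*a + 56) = (a + 4)/(a^2 + 5*a - 14)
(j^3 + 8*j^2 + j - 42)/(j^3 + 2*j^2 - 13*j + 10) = (j^2 + 10*j + 21)/(j^2 + 4*j - 5)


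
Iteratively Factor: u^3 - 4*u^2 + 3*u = (u - 3)*(u^2 - u) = (u - 3)*(u - 1)*(u)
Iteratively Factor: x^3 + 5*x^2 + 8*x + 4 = (x + 2)*(x^2 + 3*x + 2) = (x + 2)^2*(x + 1)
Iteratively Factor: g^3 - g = (g - 1)*(g^2 + g) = g*(g - 1)*(g + 1)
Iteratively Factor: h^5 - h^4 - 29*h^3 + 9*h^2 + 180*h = (h + 4)*(h^4 - 5*h^3 - 9*h^2 + 45*h) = h*(h + 4)*(h^3 - 5*h^2 - 9*h + 45) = h*(h - 5)*(h + 4)*(h^2 - 9) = h*(h - 5)*(h + 3)*(h + 4)*(h - 3)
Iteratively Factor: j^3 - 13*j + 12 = (j - 3)*(j^2 + 3*j - 4) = (j - 3)*(j + 4)*(j - 1)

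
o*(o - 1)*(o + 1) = o^3 - o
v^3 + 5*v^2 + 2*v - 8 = (v - 1)*(v + 2)*(v + 4)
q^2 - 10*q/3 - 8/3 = (q - 4)*(q + 2/3)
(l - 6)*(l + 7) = l^2 + l - 42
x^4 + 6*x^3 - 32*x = x*(x - 2)*(x + 4)^2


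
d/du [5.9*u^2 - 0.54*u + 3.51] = 11.8*u - 0.54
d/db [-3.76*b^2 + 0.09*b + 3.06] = 0.09 - 7.52*b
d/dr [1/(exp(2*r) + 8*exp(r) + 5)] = 2*(-exp(r) - 4)*exp(r)/(exp(2*r) + 8*exp(r) + 5)^2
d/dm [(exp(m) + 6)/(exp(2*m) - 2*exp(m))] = (-exp(2*m) - 12*exp(m) + 12)*exp(-m)/(exp(2*m) - 4*exp(m) + 4)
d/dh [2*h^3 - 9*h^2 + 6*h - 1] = 6*h^2 - 18*h + 6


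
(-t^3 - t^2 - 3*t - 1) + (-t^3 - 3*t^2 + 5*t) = -2*t^3 - 4*t^2 + 2*t - 1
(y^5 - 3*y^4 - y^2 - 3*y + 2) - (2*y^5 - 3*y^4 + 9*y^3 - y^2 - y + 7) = -y^5 - 9*y^3 - 2*y - 5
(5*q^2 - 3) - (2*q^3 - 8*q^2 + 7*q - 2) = -2*q^3 + 13*q^2 - 7*q - 1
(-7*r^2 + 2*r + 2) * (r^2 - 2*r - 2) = -7*r^4 + 16*r^3 + 12*r^2 - 8*r - 4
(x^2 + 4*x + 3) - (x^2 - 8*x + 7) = 12*x - 4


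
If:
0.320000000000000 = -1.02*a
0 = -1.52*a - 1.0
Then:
No Solution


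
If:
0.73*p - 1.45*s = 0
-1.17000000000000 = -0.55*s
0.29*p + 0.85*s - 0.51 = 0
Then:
No Solution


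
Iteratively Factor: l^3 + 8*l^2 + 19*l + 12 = (l + 1)*(l^2 + 7*l + 12) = (l + 1)*(l + 4)*(l + 3)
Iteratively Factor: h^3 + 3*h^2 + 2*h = (h + 2)*(h^2 + h) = (h + 1)*(h + 2)*(h)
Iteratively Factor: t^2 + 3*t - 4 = (t - 1)*(t + 4)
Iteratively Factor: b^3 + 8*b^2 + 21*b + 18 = (b + 3)*(b^2 + 5*b + 6) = (b + 2)*(b + 3)*(b + 3)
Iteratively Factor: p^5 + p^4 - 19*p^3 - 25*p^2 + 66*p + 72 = (p + 1)*(p^4 - 19*p^2 - 6*p + 72) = (p - 4)*(p + 1)*(p^3 + 4*p^2 - 3*p - 18) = (p - 4)*(p + 1)*(p + 3)*(p^2 + p - 6) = (p - 4)*(p + 1)*(p + 3)^2*(p - 2)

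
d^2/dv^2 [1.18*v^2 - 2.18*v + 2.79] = 2.36000000000000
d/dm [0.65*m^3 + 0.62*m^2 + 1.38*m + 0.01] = 1.95*m^2 + 1.24*m + 1.38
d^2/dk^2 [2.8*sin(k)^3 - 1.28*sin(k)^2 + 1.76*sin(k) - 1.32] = -3.86*sin(k) + 6.3*sin(3*k) - 2.56*cos(2*k)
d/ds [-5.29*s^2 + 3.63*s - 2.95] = 3.63 - 10.58*s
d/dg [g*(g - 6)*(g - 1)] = 3*g^2 - 14*g + 6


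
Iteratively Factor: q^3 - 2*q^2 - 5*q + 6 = (q - 1)*(q^2 - q - 6) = (q - 3)*(q - 1)*(q + 2)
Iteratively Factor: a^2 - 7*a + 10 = (a - 2)*(a - 5)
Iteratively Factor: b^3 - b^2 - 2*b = (b)*(b^2 - b - 2) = b*(b + 1)*(b - 2)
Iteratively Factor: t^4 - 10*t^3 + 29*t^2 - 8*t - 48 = (t - 4)*(t^3 - 6*t^2 + 5*t + 12) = (t - 4)^2*(t^2 - 2*t - 3) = (t - 4)^2*(t - 3)*(t + 1)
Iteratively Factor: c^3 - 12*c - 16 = (c + 2)*(c^2 - 2*c - 8) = (c + 2)^2*(c - 4)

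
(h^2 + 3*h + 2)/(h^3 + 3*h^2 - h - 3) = (h + 2)/(h^2 + 2*h - 3)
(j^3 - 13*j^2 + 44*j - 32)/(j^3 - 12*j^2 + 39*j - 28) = (j - 8)/(j - 7)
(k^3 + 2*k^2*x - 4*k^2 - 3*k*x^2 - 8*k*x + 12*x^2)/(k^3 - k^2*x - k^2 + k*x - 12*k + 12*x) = (k + 3*x)/(k + 3)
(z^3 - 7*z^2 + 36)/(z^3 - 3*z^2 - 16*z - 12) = (z - 3)/(z + 1)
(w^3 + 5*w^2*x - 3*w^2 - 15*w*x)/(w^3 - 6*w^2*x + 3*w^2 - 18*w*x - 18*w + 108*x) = w*(-w - 5*x)/(-w^2 + 6*w*x - 6*w + 36*x)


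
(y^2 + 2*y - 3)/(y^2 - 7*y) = (y^2 + 2*y - 3)/(y*(y - 7))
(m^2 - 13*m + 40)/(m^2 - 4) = (m^2 - 13*m + 40)/(m^2 - 4)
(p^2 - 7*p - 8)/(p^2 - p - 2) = (p - 8)/(p - 2)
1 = 1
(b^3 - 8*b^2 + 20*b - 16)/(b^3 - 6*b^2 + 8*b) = (b - 2)/b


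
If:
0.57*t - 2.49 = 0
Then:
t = 4.37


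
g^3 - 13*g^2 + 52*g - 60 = (g - 6)*(g - 5)*(g - 2)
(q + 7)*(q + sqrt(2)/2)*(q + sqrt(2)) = q^3 + 3*sqrt(2)*q^2/2 + 7*q^2 + q + 21*sqrt(2)*q/2 + 7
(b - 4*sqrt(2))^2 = b^2 - 8*sqrt(2)*b + 32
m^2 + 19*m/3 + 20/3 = (m + 4/3)*(m + 5)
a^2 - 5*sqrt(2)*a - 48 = (a - 8*sqrt(2))*(a + 3*sqrt(2))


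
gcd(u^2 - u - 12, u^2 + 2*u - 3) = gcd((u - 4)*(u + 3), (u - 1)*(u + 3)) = u + 3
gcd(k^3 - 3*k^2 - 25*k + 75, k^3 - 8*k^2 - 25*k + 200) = k^2 - 25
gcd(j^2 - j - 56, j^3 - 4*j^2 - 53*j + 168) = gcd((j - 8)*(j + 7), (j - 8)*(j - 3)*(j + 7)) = j^2 - j - 56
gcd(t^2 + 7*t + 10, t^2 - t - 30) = t + 5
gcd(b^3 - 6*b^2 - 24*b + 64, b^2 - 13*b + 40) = b - 8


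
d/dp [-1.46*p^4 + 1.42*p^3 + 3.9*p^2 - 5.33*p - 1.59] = -5.84*p^3 + 4.26*p^2 + 7.8*p - 5.33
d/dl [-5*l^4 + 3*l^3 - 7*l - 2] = -20*l^3 + 9*l^2 - 7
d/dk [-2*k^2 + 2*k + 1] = 2 - 4*k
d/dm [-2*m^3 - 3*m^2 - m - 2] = -6*m^2 - 6*m - 1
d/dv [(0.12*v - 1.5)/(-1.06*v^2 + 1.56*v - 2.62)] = (0.1272*v^2 - 3.18*v + 2.0256)/(1.1236*v^4 - 3.3072*v^3 + 7.988*v^2 - 8.1744*v + 6.8644)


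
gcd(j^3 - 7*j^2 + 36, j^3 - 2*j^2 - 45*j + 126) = j^2 - 9*j + 18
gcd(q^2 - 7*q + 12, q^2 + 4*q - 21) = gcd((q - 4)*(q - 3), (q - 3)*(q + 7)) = q - 3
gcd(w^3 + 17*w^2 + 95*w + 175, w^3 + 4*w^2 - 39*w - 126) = w + 7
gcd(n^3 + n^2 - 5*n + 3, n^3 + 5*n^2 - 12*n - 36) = 1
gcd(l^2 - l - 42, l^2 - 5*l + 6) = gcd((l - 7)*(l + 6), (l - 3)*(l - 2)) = 1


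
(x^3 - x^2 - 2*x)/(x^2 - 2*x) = x + 1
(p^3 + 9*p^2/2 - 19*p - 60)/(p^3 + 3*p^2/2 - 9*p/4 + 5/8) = 4*(p^2 + 2*p - 24)/(4*p^2 - 4*p + 1)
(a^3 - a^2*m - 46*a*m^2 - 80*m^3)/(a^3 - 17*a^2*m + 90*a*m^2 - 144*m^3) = (a^2 + 7*a*m + 10*m^2)/(a^2 - 9*a*m + 18*m^2)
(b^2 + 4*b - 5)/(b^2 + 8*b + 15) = (b - 1)/(b + 3)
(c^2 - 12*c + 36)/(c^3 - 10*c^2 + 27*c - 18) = (c - 6)/(c^2 - 4*c + 3)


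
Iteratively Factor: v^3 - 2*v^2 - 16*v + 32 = (v - 2)*(v^2 - 16) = (v - 4)*(v - 2)*(v + 4)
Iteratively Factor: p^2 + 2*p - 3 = (p + 3)*(p - 1)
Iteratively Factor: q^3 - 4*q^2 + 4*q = (q)*(q^2 - 4*q + 4) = q*(q - 2)*(q - 2)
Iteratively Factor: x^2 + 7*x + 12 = (x + 4)*(x + 3)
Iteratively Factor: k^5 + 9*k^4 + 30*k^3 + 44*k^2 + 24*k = (k + 2)*(k^4 + 7*k^3 + 16*k^2 + 12*k) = k*(k + 2)*(k^3 + 7*k^2 + 16*k + 12) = k*(k + 2)^2*(k^2 + 5*k + 6) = k*(k + 2)^3*(k + 3)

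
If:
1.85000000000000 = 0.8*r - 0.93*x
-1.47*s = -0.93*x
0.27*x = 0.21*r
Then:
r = 24.13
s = 11.87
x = 18.77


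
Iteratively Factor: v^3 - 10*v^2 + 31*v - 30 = (v - 2)*(v^2 - 8*v + 15) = (v - 3)*(v - 2)*(v - 5)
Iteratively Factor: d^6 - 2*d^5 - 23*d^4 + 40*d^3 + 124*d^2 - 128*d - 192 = (d - 3)*(d^5 + d^4 - 20*d^3 - 20*d^2 + 64*d + 64) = (d - 3)*(d - 2)*(d^4 + 3*d^3 - 14*d^2 - 48*d - 32) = (d - 3)*(d - 2)*(d + 2)*(d^3 + d^2 - 16*d - 16) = (d - 3)*(d - 2)*(d + 1)*(d + 2)*(d^2 - 16) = (d - 3)*(d - 2)*(d + 1)*(d + 2)*(d + 4)*(d - 4)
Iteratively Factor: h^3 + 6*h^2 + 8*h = (h)*(h^2 + 6*h + 8) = h*(h + 4)*(h + 2)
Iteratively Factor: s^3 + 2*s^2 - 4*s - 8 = (s + 2)*(s^2 - 4) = (s + 2)^2*(s - 2)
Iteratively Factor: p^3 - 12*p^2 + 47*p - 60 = (p - 3)*(p^2 - 9*p + 20) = (p - 5)*(p - 3)*(p - 4)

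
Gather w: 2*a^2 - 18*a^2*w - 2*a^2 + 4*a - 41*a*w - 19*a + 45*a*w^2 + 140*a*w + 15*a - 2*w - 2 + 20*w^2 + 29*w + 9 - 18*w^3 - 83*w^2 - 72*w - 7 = -18*w^3 + w^2*(45*a - 63) + w*(-18*a^2 + 99*a - 45)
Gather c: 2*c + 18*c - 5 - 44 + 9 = 20*c - 40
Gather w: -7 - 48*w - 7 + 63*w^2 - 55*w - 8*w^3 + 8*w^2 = -8*w^3 + 71*w^2 - 103*w - 14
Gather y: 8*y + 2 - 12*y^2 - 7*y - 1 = -12*y^2 + y + 1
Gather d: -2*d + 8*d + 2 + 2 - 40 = 6*d - 36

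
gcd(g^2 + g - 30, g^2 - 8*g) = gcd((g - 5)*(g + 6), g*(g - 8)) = 1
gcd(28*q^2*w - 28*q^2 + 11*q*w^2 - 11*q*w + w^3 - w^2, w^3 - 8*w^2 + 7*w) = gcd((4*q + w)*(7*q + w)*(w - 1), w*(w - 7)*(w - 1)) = w - 1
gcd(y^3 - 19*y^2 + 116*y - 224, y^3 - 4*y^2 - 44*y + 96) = y - 8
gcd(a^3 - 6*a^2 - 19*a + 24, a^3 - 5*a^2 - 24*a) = a^2 - 5*a - 24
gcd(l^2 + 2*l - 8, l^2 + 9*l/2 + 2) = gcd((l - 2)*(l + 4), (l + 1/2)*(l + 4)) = l + 4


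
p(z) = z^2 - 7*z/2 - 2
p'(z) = 2*z - 7/2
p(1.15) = -4.70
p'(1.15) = -1.20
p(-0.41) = -0.40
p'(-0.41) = -4.32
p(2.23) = -4.83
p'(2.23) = 0.96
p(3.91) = -0.40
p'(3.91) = 4.32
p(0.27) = -2.87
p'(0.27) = -2.96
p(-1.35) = 4.55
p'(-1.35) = -6.20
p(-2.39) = 12.08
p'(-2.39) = -8.28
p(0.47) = -3.42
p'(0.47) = -2.56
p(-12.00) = 184.00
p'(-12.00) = -27.50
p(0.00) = -2.00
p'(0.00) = -3.50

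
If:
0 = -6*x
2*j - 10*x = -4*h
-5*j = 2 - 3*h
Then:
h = 2/13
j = -4/13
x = 0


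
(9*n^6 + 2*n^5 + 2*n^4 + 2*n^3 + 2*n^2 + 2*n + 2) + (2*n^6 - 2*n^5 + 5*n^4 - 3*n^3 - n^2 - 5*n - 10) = 11*n^6 + 7*n^4 - n^3 + n^2 - 3*n - 8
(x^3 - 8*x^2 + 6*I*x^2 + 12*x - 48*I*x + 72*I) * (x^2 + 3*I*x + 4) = x^5 - 8*x^4 + 9*I*x^4 - 2*x^3 - 72*I*x^3 + 112*x^2 + 132*I*x^2 - 168*x - 192*I*x + 288*I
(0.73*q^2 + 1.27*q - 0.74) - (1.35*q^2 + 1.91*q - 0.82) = -0.62*q^2 - 0.64*q + 0.08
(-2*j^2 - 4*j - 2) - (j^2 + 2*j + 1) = -3*j^2 - 6*j - 3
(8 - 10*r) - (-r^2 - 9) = r^2 - 10*r + 17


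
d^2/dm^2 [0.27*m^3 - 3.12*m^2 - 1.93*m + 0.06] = 1.62*m - 6.24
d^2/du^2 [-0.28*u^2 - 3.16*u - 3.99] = -0.560000000000000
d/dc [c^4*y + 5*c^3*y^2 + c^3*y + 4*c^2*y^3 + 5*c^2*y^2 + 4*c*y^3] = y*(4*c^3 + 15*c^2*y + 3*c^2 + 8*c*y^2 + 10*c*y + 4*y^2)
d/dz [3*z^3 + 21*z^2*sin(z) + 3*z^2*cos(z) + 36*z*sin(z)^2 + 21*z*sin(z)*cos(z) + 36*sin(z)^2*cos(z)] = -3*z^2*sin(z) + 21*z^2*cos(z) + 9*z^2 + 42*z*sin(z) + 36*z*sin(2*z) + 6*z*cos(z) + 21*z*cos(2*z) - 9*sin(z) + 21*sin(2*z)/2 + 27*sin(3*z) - 18*cos(2*z) + 18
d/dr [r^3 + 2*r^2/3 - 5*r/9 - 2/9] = 3*r^2 + 4*r/3 - 5/9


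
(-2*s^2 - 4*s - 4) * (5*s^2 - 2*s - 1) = -10*s^4 - 16*s^3 - 10*s^2 + 12*s + 4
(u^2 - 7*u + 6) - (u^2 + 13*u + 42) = -20*u - 36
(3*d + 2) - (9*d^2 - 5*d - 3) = -9*d^2 + 8*d + 5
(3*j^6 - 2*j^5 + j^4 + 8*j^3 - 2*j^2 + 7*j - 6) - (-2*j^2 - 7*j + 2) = 3*j^6 - 2*j^5 + j^4 + 8*j^3 + 14*j - 8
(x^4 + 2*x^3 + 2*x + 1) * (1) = x^4 + 2*x^3 + 2*x + 1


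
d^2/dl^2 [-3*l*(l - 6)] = -6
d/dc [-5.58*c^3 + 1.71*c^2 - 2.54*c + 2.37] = -16.74*c^2 + 3.42*c - 2.54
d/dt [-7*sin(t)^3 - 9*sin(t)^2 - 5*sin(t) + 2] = (-18*sin(t) + 21*cos(t)^2 - 26)*cos(t)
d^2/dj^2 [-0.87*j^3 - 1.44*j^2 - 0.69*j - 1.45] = -5.22*j - 2.88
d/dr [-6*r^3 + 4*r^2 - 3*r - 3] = -18*r^2 + 8*r - 3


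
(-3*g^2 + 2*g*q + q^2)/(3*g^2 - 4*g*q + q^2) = (3*g + q)/(-3*g + q)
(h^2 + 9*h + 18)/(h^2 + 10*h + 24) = (h + 3)/(h + 4)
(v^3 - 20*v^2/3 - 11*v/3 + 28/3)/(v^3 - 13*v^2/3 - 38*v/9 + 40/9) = 3*(v^2 - 8*v + 7)/(3*v^2 - 17*v + 10)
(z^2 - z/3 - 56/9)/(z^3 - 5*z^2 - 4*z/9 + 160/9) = (3*z + 7)/(3*z^2 - 7*z - 20)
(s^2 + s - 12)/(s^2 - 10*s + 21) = (s + 4)/(s - 7)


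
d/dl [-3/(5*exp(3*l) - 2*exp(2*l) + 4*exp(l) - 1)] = (45*exp(2*l) - 12*exp(l) + 12)*exp(l)/(5*exp(3*l) - 2*exp(2*l) + 4*exp(l) - 1)^2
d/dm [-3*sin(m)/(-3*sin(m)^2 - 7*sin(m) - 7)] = 3*(7 - 3*sin(m)^2)*cos(m)/(3*sin(m)^2 + 7*sin(m) + 7)^2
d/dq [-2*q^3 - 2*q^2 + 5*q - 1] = -6*q^2 - 4*q + 5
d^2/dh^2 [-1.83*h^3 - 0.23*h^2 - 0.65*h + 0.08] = -10.98*h - 0.46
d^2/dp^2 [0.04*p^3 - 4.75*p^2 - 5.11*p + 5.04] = 0.24*p - 9.5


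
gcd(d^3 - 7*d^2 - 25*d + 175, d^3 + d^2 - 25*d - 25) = d^2 - 25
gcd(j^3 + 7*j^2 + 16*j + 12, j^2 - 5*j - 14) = j + 2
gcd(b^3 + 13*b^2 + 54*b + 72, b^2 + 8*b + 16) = b + 4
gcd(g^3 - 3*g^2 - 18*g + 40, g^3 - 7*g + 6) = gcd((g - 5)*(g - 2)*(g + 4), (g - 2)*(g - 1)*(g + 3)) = g - 2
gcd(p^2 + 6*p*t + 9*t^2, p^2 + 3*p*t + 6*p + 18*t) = p + 3*t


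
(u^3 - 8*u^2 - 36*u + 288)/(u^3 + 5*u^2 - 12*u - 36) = (u^2 - 14*u + 48)/(u^2 - u - 6)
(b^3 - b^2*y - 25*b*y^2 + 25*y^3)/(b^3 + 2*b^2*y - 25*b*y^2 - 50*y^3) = (b - y)/(b + 2*y)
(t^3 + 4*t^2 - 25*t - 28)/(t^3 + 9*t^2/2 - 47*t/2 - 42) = 2*(t + 1)/(2*t + 3)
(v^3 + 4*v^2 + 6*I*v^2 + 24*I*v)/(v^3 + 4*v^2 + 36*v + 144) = v/(v - 6*I)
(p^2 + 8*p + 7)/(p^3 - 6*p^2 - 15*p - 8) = (p + 7)/(p^2 - 7*p - 8)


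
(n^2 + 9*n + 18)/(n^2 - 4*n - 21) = (n + 6)/(n - 7)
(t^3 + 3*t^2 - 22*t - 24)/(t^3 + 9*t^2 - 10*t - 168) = (t + 1)/(t + 7)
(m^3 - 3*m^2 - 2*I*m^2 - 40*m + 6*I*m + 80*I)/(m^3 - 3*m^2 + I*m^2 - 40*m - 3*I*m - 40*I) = (m - 2*I)/(m + I)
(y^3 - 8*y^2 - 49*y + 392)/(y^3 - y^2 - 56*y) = (y - 7)/y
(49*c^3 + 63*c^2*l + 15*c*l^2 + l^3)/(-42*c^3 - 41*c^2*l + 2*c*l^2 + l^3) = (-7*c - l)/(6*c - l)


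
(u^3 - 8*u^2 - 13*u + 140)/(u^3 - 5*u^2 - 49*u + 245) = (u + 4)/(u + 7)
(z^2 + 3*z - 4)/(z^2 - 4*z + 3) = (z + 4)/(z - 3)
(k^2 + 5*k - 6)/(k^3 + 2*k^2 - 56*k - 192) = (k - 1)/(k^2 - 4*k - 32)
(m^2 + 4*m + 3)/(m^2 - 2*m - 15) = (m + 1)/(m - 5)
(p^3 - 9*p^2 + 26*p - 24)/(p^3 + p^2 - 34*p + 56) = (p - 3)/(p + 7)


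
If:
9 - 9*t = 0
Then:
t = 1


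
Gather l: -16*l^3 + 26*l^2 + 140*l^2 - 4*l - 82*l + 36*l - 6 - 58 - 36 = -16*l^3 + 166*l^2 - 50*l - 100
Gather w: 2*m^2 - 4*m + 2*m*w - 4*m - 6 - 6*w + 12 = 2*m^2 - 8*m + w*(2*m - 6) + 6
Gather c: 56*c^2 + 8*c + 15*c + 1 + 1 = 56*c^2 + 23*c + 2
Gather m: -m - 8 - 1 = -m - 9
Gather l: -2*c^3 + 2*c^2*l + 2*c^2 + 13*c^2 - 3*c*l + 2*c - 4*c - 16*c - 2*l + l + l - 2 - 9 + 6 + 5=-2*c^3 + 15*c^2 - 18*c + l*(2*c^2 - 3*c)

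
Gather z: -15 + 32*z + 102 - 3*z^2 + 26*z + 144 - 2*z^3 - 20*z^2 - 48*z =-2*z^3 - 23*z^2 + 10*z + 231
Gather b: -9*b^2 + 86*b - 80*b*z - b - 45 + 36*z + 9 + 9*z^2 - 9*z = -9*b^2 + b*(85 - 80*z) + 9*z^2 + 27*z - 36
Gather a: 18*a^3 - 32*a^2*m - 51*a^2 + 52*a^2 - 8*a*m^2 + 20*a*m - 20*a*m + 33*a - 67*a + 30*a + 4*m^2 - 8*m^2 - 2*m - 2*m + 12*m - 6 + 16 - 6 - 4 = 18*a^3 + a^2*(1 - 32*m) + a*(-8*m^2 - 4) - 4*m^2 + 8*m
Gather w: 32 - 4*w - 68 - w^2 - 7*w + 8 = -w^2 - 11*w - 28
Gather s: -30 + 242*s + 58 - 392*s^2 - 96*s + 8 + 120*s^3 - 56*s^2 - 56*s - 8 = 120*s^3 - 448*s^2 + 90*s + 28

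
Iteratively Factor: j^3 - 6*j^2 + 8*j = (j - 2)*(j^2 - 4*j) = (j - 4)*(j - 2)*(j)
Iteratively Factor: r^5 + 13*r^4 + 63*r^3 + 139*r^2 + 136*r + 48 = (r + 1)*(r^4 + 12*r^3 + 51*r^2 + 88*r + 48) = (r + 1)*(r + 4)*(r^3 + 8*r^2 + 19*r + 12) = (r + 1)*(r + 4)^2*(r^2 + 4*r + 3) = (r + 1)^2*(r + 4)^2*(r + 3)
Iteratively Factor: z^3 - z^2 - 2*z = (z + 1)*(z^2 - 2*z) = z*(z + 1)*(z - 2)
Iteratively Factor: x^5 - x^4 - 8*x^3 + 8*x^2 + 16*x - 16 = (x - 2)*(x^4 + x^3 - 6*x^2 - 4*x + 8) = (x - 2)*(x - 1)*(x^3 + 2*x^2 - 4*x - 8) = (x - 2)^2*(x - 1)*(x^2 + 4*x + 4) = (x - 2)^2*(x - 1)*(x + 2)*(x + 2)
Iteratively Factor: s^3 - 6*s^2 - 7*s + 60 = (s - 4)*(s^2 - 2*s - 15) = (s - 5)*(s - 4)*(s + 3)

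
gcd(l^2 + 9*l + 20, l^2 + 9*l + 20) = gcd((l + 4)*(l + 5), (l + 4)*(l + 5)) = l^2 + 9*l + 20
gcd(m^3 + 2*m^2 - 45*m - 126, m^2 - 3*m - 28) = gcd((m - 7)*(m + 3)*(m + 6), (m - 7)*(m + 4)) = m - 7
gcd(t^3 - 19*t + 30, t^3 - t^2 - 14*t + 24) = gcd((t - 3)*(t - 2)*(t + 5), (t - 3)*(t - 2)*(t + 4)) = t^2 - 5*t + 6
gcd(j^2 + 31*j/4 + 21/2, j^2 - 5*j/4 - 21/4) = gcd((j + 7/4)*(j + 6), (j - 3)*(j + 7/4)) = j + 7/4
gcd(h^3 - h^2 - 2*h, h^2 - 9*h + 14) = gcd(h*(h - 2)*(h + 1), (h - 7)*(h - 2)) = h - 2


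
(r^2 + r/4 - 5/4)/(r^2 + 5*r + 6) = (4*r^2 + r - 5)/(4*(r^2 + 5*r + 6))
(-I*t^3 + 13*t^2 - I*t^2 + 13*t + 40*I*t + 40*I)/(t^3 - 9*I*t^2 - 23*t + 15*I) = (-I*t^3 + t^2*(13 - I) + t*(13 + 40*I) + 40*I)/(t^3 - 9*I*t^2 - 23*t + 15*I)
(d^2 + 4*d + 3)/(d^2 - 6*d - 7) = (d + 3)/(d - 7)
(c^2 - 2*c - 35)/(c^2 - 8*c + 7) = (c + 5)/(c - 1)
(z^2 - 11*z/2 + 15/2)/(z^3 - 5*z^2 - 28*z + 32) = (2*z^2 - 11*z + 15)/(2*(z^3 - 5*z^2 - 28*z + 32))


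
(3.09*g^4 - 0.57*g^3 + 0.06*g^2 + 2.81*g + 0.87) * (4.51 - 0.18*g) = -0.5562*g^5 + 14.0385*g^4 - 2.5815*g^3 - 0.2352*g^2 + 12.5165*g + 3.9237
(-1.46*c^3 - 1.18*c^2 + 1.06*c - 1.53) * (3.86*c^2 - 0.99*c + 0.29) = -5.6356*c^5 - 3.1094*c^4 + 4.8364*c^3 - 7.2974*c^2 + 1.8221*c - 0.4437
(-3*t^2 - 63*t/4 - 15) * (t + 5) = -3*t^3 - 123*t^2/4 - 375*t/4 - 75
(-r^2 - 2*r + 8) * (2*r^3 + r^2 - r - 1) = -2*r^5 - 5*r^4 + 15*r^3 + 11*r^2 - 6*r - 8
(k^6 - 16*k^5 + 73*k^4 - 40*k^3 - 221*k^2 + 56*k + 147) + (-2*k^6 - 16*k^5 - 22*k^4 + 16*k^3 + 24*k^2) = -k^6 - 32*k^5 + 51*k^4 - 24*k^3 - 197*k^2 + 56*k + 147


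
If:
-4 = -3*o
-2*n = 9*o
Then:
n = -6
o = 4/3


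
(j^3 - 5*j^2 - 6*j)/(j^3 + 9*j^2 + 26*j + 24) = j*(j^2 - 5*j - 6)/(j^3 + 9*j^2 + 26*j + 24)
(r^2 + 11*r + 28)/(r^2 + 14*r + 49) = (r + 4)/(r + 7)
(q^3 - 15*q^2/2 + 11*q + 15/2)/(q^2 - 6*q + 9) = (2*q^2 - 9*q - 5)/(2*(q - 3))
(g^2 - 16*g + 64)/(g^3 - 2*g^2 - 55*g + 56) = (g - 8)/(g^2 + 6*g - 7)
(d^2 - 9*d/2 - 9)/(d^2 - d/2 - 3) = (d - 6)/(d - 2)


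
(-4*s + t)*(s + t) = -4*s^2 - 3*s*t + t^2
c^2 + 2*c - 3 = (c - 1)*(c + 3)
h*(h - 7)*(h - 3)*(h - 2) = h^4 - 12*h^3 + 41*h^2 - 42*h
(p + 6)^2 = p^2 + 12*p + 36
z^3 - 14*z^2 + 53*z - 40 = (z - 8)*(z - 5)*(z - 1)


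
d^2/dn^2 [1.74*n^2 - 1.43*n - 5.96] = 3.48000000000000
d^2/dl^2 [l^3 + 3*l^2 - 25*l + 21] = 6*l + 6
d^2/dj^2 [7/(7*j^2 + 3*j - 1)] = 14*(-49*j^2 - 21*j + (14*j + 3)^2 + 7)/(7*j^2 + 3*j - 1)^3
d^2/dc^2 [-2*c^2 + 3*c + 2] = -4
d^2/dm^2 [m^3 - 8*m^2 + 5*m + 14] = 6*m - 16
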